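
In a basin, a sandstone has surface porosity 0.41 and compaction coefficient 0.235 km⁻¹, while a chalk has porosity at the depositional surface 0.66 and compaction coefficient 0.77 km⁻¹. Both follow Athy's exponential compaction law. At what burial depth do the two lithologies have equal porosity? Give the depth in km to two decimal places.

Set n₀ₐ e^(−kₐz) = n₀ᵦ e^(−kᵦz) ⇒ ln(n₀ₐ/n₀ᵦ) = (kₐ − kᵦ)·z
z = ln(0.41/0.66) / (0.235 − 0.77) = -0.4761 / -0.535 = 0.890 km

0.89 km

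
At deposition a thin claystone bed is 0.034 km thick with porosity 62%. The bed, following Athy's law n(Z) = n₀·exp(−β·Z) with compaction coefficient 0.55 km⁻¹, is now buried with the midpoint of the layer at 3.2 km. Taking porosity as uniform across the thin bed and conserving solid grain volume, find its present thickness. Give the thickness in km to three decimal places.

Porosity at 3.2 km: n = 0.62·exp(−0.55×3.2) = 0.1067
Solid-volume conservation: h(1−n) = h₀(1−n₀) ⇒ h = h₀·(1−n₀)/(1−n)
h = 0.034 × (1 − 0.62)/(1 − 0.1067) = 0.034 × 0.4254 = 0.0145 km

0.014 km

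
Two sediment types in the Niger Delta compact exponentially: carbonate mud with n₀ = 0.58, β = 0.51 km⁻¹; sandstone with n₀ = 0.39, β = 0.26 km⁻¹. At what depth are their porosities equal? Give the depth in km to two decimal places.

Set n₀ₐ e^(−βₐz) = n₀ᵦ e^(−βᵦz) ⇒ ln(n₀ₐ/n₀ᵦ) = (βₐ − βᵦ)·z
z = ln(0.58/0.39) / (0.51 − 0.26) = 0.3969 / 0.25 = 1.588 km

1.59 km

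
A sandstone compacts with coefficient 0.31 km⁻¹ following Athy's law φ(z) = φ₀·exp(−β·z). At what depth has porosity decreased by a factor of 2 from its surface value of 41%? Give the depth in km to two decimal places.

φ/φ₀ = 1/2 ⇒ exp(−β·z) = 1/2 ⇒ z = ln(2) / β
z = 0.6931 / 0.31 = 2.236 km

2.24 km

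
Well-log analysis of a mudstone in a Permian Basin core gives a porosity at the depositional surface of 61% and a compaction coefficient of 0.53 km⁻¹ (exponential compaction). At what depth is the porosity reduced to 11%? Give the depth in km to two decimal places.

Invert Athy's law: z = ln(phi₀/phi) / β
z = ln(0.61/0.11) / 0.53 = ln(5.545) / 0.53 = 1.7130 / 0.53 = 3.232 km

3.23 km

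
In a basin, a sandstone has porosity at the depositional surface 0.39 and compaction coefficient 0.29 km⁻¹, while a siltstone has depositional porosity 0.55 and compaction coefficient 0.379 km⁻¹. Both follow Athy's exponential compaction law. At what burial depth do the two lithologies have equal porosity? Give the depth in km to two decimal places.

3.86 km

Set φ₀ₐ e^(−kₐd) = φ₀ᵦ e^(−kᵦd) ⇒ ln(φ₀ₐ/φ₀ᵦ) = (kₐ − kᵦ)·d
d = ln(0.39/0.55) / (0.29 − 0.379) = -0.3438 / -0.089 = 3.863 km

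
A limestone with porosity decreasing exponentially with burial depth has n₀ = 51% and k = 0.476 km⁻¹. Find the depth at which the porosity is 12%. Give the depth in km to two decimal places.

3.04 km

Invert Athy's law: d = ln(n₀/n) / k
d = ln(0.51/0.12) / 0.476 = ln(4.25) / 0.476 = 1.4469 / 0.476 = 3.040 km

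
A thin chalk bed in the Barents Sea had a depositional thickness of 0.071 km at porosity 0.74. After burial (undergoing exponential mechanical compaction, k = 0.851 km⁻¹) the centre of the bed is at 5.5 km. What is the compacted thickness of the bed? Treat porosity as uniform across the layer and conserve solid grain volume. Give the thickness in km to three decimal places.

Porosity at 5.5 km: n = 0.74·exp(−0.851×5.5) = 0.0069
Solid-volume conservation: h(1−n) = h₀(1−n₀) ⇒ h = h₀·(1−n₀)/(1−n)
h = 0.071 × (1 − 0.74)/(1 − 0.0069) = 0.071 × 0.2618 = 0.0186 km

0.019 km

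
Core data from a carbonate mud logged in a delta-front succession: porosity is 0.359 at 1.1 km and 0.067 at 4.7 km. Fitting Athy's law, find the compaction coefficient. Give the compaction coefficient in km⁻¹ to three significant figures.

0.466 km⁻¹

Athy: φ(z) = φ₀ e^(−kz) ⇒ φ₁/φ₂ = e^{k(z₂−z₁)} ⇒ k = ln(φ₁/φ₂)/(z₂−z₁)
k = ln(0.359/0.067) / (4.7 − 1.1) = ln(5.358) / 3.6 = 1.6786 / 3.6 = 0.4663 km⁻¹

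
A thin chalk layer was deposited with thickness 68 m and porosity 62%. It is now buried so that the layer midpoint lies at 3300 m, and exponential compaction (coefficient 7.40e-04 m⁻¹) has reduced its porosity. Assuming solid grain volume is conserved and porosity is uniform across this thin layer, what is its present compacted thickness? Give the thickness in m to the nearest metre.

Working in km (1 km = 1000 m; β in km⁻¹ = β in m⁻¹ × 1000):
Porosity at 3.3 km: φ = 0.62·exp(−0.74×3.3) = 0.0539
Solid-volume conservation: h(1−φ) = h₀(1−φ₀) ⇒ h = h₀·(1−φ₀)/(1−φ)
h = 0.068 × (1 − 0.62)/(1 − 0.0539) = 0.068 × 0.4017 = 0.0273 km

27 m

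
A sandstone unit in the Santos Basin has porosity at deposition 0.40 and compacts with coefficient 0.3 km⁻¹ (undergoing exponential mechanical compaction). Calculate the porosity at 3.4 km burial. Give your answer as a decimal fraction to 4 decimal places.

phi = phi₀·exp(−c·Z) = 0.4 × exp(−0.3 × 3.4) = 0.4 × exp(−1.02)
  = 0.4 × 0.3606 = 0.1442

0.1442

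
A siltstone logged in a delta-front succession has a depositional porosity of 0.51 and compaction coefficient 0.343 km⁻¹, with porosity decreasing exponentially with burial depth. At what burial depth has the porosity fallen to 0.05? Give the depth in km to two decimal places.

6.77 km

Invert Athy's law: d = ln(n₀/n) / k
d = ln(0.51/0.05) / 0.343 = ln(10.2) / 0.343 = 2.3224 / 0.343 = 6.771 km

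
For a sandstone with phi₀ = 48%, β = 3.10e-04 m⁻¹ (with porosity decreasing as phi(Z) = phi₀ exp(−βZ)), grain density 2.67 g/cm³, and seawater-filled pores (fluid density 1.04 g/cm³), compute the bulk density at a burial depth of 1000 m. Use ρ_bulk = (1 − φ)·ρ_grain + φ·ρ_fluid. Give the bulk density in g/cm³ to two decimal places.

Working in km (1 km = 1000 m; β in km⁻¹ = β in m⁻¹ × 1000):
Porosity at depth: phi = 0.48·exp(−0.31×1) = 0.48×0.7334 = 0.3521
Bulk density: ρ_b = (1−phi)ρ_g + phi·ρ_f = 0.6479×2.67 + 0.3521×1.04
       = 1.730 + 0.366 = 2.096 g/cm³

2.10 g/cm³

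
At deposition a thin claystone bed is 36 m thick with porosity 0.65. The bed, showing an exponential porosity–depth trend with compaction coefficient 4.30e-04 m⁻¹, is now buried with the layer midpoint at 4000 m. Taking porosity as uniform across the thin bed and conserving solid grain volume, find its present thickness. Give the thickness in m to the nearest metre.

14 m

Working in km (1 km = 1000 m; c in km⁻¹ = c in m⁻¹ × 1000):
Porosity at 4 km: n = 0.65·exp(−0.43×4) = 0.1164
Solid-volume conservation: h(1−n) = h₀(1−n₀) ⇒ h = h₀·(1−n₀)/(1−n)
h = 0.036 × (1 − 0.65)/(1 − 0.1164) = 0.036 × 0.3961 = 0.0143 km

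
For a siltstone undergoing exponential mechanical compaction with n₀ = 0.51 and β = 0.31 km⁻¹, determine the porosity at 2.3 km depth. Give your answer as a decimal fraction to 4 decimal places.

0.2500

n = n₀·exp(−β·Z) = 0.51 × exp(−0.31 × 2.3) = 0.51 × exp(−0.713)
  = 0.51 × 0.4902 = 0.2500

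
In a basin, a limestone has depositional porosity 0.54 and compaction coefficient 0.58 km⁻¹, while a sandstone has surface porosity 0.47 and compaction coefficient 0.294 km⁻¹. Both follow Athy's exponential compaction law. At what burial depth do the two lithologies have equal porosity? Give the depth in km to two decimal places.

Set φ₀ₐ e^(−βₐZ) = φ₀ᵦ e^(−βᵦZ) ⇒ ln(φ₀ₐ/φ₀ᵦ) = (βₐ − βᵦ)·Z
Z = ln(0.54/0.47) / (0.58 − 0.294) = 0.1388 / 0.286 = 0.485 km

0.49 km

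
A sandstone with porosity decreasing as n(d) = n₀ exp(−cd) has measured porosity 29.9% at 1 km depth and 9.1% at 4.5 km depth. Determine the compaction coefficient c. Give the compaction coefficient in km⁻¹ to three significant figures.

Athy: n(d) = n₀ e^(−cd) ⇒ n₁/n₂ = e^{c(d₂−d₁)} ⇒ c = ln(n₁/n₂)/(d₂−d₁)
c = ln(0.299/0.091) / (4.5 − 1) = ln(3.286) / 3.5 = 1.1896 / 3.5 = 0.3399 km⁻¹

0.340 km⁻¹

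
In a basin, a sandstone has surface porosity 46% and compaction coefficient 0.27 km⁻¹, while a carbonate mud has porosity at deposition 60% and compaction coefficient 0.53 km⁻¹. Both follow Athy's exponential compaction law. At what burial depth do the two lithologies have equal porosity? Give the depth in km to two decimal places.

1.02 km

Set n₀ₐ e^(−kₐd) = n₀ᵦ e^(−kᵦd) ⇒ ln(n₀ₐ/n₀ᵦ) = (kₐ − kᵦ)·d
d = ln(0.46/0.6) / (0.27 − 0.53) = -0.2657 / -0.26 = 1.022 km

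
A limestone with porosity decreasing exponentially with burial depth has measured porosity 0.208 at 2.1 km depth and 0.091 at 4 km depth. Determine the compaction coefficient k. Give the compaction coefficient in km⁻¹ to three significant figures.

Athy: n(d) = n₀ e^(−kd) ⇒ n₁/n₂ = e^{k(d₂−d₁)} ⇒ k = ln(n₁/n₂)/(d₂−d₁)
k = ln(0.208/0.091) / (4 − 2.1) = ln(2.286) / 1.9 = 0.8267 / 1.9 = 0.4351 km⁻¹

0.435 km⁻¹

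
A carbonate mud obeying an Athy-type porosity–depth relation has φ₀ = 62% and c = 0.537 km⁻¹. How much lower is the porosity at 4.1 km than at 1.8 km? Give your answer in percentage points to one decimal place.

16.7 percentage points

φ(1.8) = 0.62·e^(−0.537×1.8) = 0.2358
φ(4.1) = 0.62·e^(−0.537×4.1) = 0.0686
Δφ = 0.2358 − 0.0686 = 0.1673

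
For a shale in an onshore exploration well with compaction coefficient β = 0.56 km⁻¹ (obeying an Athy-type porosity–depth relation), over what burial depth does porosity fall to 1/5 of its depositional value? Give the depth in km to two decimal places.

2.87 km

phi/phi₀ = 1/5 ⇒ exp(−β·z) = 1/5 ⇒ z = ln(5) / β
z = 1.6094 / 0.56 = 2.874 km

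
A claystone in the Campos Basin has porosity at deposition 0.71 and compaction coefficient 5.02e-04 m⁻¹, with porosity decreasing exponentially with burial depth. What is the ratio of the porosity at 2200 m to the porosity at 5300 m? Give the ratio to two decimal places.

4.74

Working in km (1 km = 1000 m; k in km⁻¹ = k in m⁻¹ × 1000):
phi(z₁)/phi(z₂) = e^(−k·z₁)/e^(−k·z₂) = e^{k(z₂−z₁)}
= exp(0.502 × 3.1) = exp(1.556) = 4.7408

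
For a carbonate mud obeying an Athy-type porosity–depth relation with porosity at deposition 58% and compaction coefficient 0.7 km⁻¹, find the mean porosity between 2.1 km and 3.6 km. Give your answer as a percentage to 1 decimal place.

⟨n⟩ = (1/(z₂−z₁)) ∫ n₀ e^(−cz) dz = n₀·(e^(−c·z₁) − e^(−c·z₂)) / (c·(z₂−z₁))
e^(−0.7×2.1) = 0.2299; e^(−0.7×3.6) = 0.0805
⟨n⟩ = 0.58 × (0.2299 − 0.0805) / (0.7 × 1.5) = 0.58 × 0.1423 = 0.0826

8.3%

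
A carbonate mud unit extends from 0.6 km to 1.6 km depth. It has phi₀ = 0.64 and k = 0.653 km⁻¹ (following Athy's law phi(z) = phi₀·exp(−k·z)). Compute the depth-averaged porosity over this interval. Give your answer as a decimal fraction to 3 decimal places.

0.318

⟨phi⟩ = (1/(z₂−z₁)) ∫ phi₀ e^(−kz) dz = phi₀·(e^(−k·z₁) − e^(−k·z₂)) / (k·(z₂−z₁))
e^(−0.653×0.6) = 0.6758; e^(−0.653×1.6) = 0.3518
⟨phi⟩ = 0.64 × (0.6758 − 0.3518) / (0.653 × 1) = 0.64 × 0.4963 = 0.3176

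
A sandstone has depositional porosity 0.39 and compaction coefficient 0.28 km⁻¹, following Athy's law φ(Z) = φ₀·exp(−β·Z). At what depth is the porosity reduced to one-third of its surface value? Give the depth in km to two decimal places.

3.92 km

φ/φ₀ = 1/3 ⇒ exp(−β·Z) = 1/3 ⇒ Z = ln(3) / β
Z = 1.0986 / 0.28 = 3.924 km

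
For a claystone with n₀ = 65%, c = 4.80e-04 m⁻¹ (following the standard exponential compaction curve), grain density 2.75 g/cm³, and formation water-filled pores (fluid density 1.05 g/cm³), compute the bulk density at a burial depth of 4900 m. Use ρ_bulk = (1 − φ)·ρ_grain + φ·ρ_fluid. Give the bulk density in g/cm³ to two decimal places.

2.64 g/cm³

Working in km (1 km = 1000 m; c in km⁻¹ = c in m⁻¹ × 1000):
Porosity at depth: n = 0.65·exp(−0.48×4.9) = 0.65×0.0952 = 0.0619
Bulk density: ρ_b = (1−n)ρ_g + n·ρ_f = 0.9381×2.75 + 0.0619×1.05
       = 2.580 + 0.065 = 2.645 g/cm³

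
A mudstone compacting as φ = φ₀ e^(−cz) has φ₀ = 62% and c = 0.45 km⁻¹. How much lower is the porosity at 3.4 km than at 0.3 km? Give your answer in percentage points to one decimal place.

40.7 percentage points

φ(0.3) = 0.62·e^(−0.45×0.3) = 0.5417
φ(3.4) = 0.62·e^(−0.45×3.4) = 0.1343
Δφ = 0.5417 − 0.1343 = 0.4075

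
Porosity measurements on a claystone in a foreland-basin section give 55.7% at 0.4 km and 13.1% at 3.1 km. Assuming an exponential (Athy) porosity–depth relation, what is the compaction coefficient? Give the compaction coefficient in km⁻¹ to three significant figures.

0.536 km⁻¹

Athy: phi(z) = phi₀ e^(−kz) ⇒ phi₁/phi₂ = e^{k(z₂−z₁)} ⇒ k = ln(phi₁/phi₂)/(z₂−z₁)
k = ln(0.557/0.131) / (3.1 − 0.4) = ln(4.252) / 2.7 = 1.4474 / 2.7 = 0.5361 km⁻¹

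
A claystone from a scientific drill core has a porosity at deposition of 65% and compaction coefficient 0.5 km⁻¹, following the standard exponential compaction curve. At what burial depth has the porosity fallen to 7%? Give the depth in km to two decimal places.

Invert Athy's law: Z = ln(phi₀/phi) / c
Z = ln(0.65/0.07) / 0.5 = ln(9.286) / 0.5 = 2.2285 / 0.5 = 4.457 km

4.46 km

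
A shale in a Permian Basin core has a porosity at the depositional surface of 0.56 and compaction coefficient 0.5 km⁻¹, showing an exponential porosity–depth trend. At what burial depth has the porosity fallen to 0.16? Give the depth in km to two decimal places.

2.51 km

Invert Athy's law: Z = ln(n₀/n) / c
Z = ln(0.56/0.16) / 0.5 = ln(3.5) / 0.5 = 1.2528 / 0.5 = 2.506 km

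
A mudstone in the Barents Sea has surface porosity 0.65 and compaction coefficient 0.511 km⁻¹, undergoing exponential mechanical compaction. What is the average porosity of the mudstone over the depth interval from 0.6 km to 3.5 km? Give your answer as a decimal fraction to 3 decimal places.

0.249

⟨φ⟩ = (1/(d₂−d₁)) ∫ φ₀ e^(−βd) dd = φ₀·(e^(−β·d₁) − e^(−β·d₂)) / (β·(d₂−d₁))
e^(−0.511×0.6) = 0.7359; e^(−0.511×3.5) = 0.1672
⟨φ⟩ = 0.65 × (0.7359 − 0.1672) / (0.511 × 2.9) = 0.65 × 0.3838 = 0.2495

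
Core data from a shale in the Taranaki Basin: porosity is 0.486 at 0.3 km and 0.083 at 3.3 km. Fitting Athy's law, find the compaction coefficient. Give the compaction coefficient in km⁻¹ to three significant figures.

Athy: n(z) = n₀ e^(−βz) ⇒ n₁/n₂ = e^{β(z₂−z₁)} ⇒ β = ln(n₁/n₂)/(z₂−z₁)
β = ln(0.486/0.083) / (3.3 − 0.3) = ln(5.855) / 3 = 1.7674 / 3 = 0.5891 km⁻¹

0.589 km⁻¹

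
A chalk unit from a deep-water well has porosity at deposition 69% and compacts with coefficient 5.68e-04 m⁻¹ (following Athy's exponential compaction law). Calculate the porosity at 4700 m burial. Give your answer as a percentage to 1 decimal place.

Working in km (1 km = 1000 m; k in km⁻¹ = k in m⁻¹ × 1000):
n = n₀·exp(−k·z) = 0.69 × exp(−0.568 × 4.7) = 0.69 × exp(−2.67)
  = 0.69 × 0.0693 = 0.0478

4.8%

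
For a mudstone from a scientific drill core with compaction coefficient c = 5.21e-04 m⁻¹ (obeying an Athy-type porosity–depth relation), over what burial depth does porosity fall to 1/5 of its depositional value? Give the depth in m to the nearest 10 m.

Working in km (1 km = 1000 m; c in km⁻¹ = c in m⁻¹ × 1000):
φ/φ₀ = 1/5 ⇒ exp(−c·Z) = 1/5 ⇒ Z = ln(5) / c
Z = 1.6094 / 0.521 = 3.089 km

3090 m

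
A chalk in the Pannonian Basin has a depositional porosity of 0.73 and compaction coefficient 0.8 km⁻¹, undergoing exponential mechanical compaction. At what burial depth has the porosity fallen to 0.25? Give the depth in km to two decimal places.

Invert Athy's law: d = ln(φ₀/φ) / c
d = ln(0.73/0.25) / 0.8 = ln(2.92) / 0.8 = 1.0716 / 0.8 = 1.339 km

1.34 km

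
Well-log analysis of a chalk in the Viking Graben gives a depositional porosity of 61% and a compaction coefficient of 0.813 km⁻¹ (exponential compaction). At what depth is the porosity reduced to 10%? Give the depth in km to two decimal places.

Invert Athy's law: Z = ln(φ₀/φ) / c
Z = ln(0.61/0.1) / 0.813 = ln(6.1) / 0.813 = 1.8083 / 0.813 = 2.224 km

2.22 km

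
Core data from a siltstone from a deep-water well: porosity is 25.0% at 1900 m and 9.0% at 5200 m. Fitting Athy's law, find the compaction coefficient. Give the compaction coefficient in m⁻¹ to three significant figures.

Working in km (1 km = 1000 m; β in km⁻¹ = β in m⁻¹ × 1000):
Athy: phi(d) = phi₀ e^(−βd) ⇒ phi₁/phi₂ = e^{β(d₂−d₁)} ⇒ β = ln(phi₁/phi₂)/(d₂−d₁)
β = ln(0.25/0.09) / (5.2 − 1.9) = ln(2.778) / 3.3 = 1.0217 / 3.3 = 0.3096 km⁻¹

0.000310 m⁻¹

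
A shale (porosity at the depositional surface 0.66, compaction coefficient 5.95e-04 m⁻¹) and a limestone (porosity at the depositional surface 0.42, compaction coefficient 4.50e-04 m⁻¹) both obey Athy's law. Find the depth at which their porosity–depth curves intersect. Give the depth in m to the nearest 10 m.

Working in km (1 km = 1000 m; c in km⁻¹ = c in m⁻¹ × 1000):
Set n₀ₐ e^(−cₐZ) = n₀ᵦ e^(−cᵦZ) ⇒ ln(n₀ₐ/n₀ᵦ) = (cₐ − cᵦ)·Z
Z = ln(0.66/0.42) / (0.595 − 0.45) = 0.4520 / 0.145 = 3.117 km

3120 m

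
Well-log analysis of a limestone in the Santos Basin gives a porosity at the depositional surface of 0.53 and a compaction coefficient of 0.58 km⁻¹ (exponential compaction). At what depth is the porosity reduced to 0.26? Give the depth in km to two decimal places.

Invert Athy's law: d = ln(phi₀/phi) / β
d = ln(0.53/0.26) / 0.58 = ln(2.038) / 0.58 = 0.7122 / 0.58 = 1.228 km

1.23 km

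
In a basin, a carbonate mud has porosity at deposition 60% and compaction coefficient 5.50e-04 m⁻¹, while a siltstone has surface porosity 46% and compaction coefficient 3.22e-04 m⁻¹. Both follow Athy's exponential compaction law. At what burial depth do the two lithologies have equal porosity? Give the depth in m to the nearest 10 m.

Working in km (1 km = 1000 m; β in km⁻¹ = β in m⁻¹ × 1000):
Set phi₀ₐ e^(−βₐd) = phi₀ᵦ e^(−βᵦd) ⇒ ln(phi₀ₐ/phi₀ᵦ) = (βₐ − βᵦ)·d
d = ln(0.6/0.46) / (0.55 − 0.322) = 0.2657 / 0.228 = 1.165 km

1170 m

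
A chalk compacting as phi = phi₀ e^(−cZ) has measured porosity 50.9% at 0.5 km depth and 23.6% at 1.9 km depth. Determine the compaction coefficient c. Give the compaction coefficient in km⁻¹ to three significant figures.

Athy: phi(Z) = phi₀ e^(−cZ) ⇒ phi₁/phi₂ = e^{c(Z₂−Z₁)} ⇒ c = ln(phi₁/phi₂)/(Z₂−Z₁)
c = ln(0.509/0.236) / (1.9 − 0.5) = ln(2.157) / 1.4 = 0.7686 / 1.4 = 0.549 km⁻¹

0.549 km⁻¹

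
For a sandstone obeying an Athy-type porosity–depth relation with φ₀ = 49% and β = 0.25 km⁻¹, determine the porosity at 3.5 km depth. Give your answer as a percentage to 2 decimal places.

20.43%

φ = φ₀·exp(−β·Z) = 0.49 × exp(−0.25 × 3.5) = 0.49 × exp(−0.875)
  = 0.49 × 0.4169 = 0.2043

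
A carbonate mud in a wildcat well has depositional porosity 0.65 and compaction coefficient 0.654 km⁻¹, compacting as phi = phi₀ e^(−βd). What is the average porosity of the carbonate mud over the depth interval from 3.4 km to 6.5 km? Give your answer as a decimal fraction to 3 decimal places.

0.030

⟨phi⟩ = (1/(d₂−d₁)) ∫ phi₀ e^(−βd) dd = phi₀·(e^(−β·d₁) − e^(−β·d₂)) / (β·(d₂−d₁))
e^(−0.654×3.4) = 0.1082; e^(−0.654×6.5) = 0.0142
⟨phi⟩ = 0.65 × (0.1082 − 0.0142) / (0.654 × 3.1) = 0.65 × 0.0463 = 0.0301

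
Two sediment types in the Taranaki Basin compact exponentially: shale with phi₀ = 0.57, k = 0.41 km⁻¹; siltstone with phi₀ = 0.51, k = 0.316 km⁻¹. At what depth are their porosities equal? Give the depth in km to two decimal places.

1.18 km

Set phi₀ₐ e^(−kₐz) = phi₀ᵦ e^(−kᵦz) ⇒ ln(phi₀ₐ/phi₀ᵦ) = (kₐ − kᵦ)·z
z = ln(0.57/0.51) / (0.41 − 0.316) = 0.1112 / 0.094 = 1.183 km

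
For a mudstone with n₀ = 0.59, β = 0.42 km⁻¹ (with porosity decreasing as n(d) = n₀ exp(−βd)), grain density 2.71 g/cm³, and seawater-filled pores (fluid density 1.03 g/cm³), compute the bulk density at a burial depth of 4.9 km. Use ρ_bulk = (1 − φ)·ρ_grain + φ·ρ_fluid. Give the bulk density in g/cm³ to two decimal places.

2.58 g/cm³

Porosity at depth: n = 0.59·exp(−0.42×4.9) = 0.59×0.1277 = 0.0753
Bulk density: ρ_b = (1−n)ρ_g + n·ρ_f = 0.9247×2.71 + 0.0753×1.03
       = 2.506 + 0.078 = 2.583 g/cm³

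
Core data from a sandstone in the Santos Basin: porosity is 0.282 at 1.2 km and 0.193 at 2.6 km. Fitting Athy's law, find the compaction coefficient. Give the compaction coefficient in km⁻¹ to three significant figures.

0.271 km⁻¹

Athy: phi(Z) = phi₀ e^(−kZ) ⇒ phi₁/phi₂ = e^{k(Z₂−Z₁)} ⇒ k = ln(phi₁/phi₂)/(Z₂−Z₁)
k = ln(0.282/0.193) / (2.6 − 1.2) = ln(1.461) / 1.4 = 0.3792 / 1.4 = 0.2709 km⁻¹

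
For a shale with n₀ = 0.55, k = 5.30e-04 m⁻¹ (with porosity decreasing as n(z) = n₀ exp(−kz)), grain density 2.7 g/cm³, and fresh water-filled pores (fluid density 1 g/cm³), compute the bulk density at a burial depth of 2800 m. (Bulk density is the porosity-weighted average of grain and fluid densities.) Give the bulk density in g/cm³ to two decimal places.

2.49 g/cm³

Working in km (1 km = 1000 m; k in km⁻¹ = k in m⁻¹ × 1000):
Porosity at depth: n = 0.55·exp(−0.53×2.8) = 0.55×0.2267 = 0.1247
Bulk density: ρ_b = (1−n)ρ_g + n·ρ_f = 0.8753×2.7 + 0.1247×1
       = 2.363 + 0.125 = 2.488 g/cm³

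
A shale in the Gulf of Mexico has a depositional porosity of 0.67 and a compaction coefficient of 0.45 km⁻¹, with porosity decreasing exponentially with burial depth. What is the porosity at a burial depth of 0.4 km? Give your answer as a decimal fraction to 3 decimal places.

0.560

phi = phi₀·exp(−β·d) = 0.67 × exp(−0.45 × 0.4) = 0.67 × exp(−0.18)
  = 0.67 × 0.8353 = 0.5596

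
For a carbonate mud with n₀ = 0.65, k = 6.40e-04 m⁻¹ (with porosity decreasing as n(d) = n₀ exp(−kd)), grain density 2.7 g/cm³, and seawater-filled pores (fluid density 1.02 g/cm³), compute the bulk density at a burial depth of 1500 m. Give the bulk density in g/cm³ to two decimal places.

Working in km (1 km = 1000 m; k in km⁻¹ = k in m⁻¹ × 1000):
Porosity at depth: n = 0.65·exp(−0.64×1.5) = 0.65×0.3829 = 0.2489
Bulk density: ρ_b = (1−n)ρ_g + n·ρ_f = 0.7511×2.7 + 0.2489×1.02
       = 2.028 + 0.254 = 2.282 g/cm³

2.28 g/cm³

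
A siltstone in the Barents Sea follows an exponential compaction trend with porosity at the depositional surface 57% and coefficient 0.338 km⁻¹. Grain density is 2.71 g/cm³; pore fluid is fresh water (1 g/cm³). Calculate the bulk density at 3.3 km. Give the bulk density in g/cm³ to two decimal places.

Porosity at depth: n = 0.57·exp(−0.338×3.3) = 0.57×0.3278 = 0.1868
Bulk density: ρ_b = (1−n)ρ_g + n·ρ_f = 0.8132×2.71 + 0.1868×1
       = 2.204 + 0.187 = 2.391 g/cm³

2.39 g/cm³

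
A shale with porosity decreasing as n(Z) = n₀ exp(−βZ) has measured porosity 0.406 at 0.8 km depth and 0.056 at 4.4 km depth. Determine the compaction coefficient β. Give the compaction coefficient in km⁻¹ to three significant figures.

Athy: n(Z) = n₀ e^(−βZ) ⇒ n₁/n₂ = e^{β(Z₂−Z₁)} ⇒ β = ln(n₁/n₂)/(Z₂−Z₁)
β = ln(0.406/0.056) / (4.4 − 0.8) = ln(7.25) / 3.6 = 1.9810 / 3.6 = 0.5503 km⁻¹

0.550 km⁻¹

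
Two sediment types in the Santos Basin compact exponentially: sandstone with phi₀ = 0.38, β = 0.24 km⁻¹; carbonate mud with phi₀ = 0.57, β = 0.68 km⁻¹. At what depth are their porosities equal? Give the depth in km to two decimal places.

Set phi₀ₐ e^(−βₐd) = phi₀ᵦ e^(−βᵦd) ⇒ ln(phi₀ₐ/phi₀ᵦ) = (βₐ − βᵦ)·d
d = ln(0.38/0.57) / (0.24 − 0.68) = -0.4055 / -0.44 = 0.922 km

0.92 km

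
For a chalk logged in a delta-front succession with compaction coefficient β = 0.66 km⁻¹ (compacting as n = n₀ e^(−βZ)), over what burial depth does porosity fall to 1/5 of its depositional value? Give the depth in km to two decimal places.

n/n₀ = 1/5 ⇒ exp(−β·Z) = 1/5 ⇒ Z = ln(5) / β
Z = 1.6094 / 0.66 = 2.439 km

2.44 km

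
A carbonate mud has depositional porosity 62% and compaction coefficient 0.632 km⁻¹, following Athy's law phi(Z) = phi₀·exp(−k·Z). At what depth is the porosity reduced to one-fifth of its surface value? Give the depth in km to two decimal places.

2.55 km

phi/phi₀ = 1/5 ⇒ exp(−k·Z) = 1/5 ⇒ Z = ln(5) / k
Z = 1.6094 / 0.632 = 2.547 km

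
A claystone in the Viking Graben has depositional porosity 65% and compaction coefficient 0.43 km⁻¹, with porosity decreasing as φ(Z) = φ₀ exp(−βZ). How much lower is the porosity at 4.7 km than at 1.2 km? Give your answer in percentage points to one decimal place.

φ(1.2) = 0.65·e^(−0.43×1.2) = 0.3880
φ(4.7) = 0.65·e^(−0.43×4.7) = 0.0861
Δφ = 0.3880 − 0.0861 = 0.3018

30.2 percentage points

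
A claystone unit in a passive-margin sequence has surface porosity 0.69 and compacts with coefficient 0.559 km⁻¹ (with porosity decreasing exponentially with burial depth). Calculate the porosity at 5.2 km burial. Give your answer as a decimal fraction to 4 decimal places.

phi = phi₀·exp(−k·Z) = 0.69 × exp(−0.559 × 5.2) = 0.69 × exp(−2.907)
  = 0.69 × 0.0547 = 0.0377

0.0377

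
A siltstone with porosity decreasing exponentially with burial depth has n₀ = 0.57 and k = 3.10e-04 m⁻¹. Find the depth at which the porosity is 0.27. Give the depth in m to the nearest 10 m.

2410 m

Working in km (1 km = 1000 m; k in km⁻¹ = k in m⁻¹ × 1000):
Invert Athy's law: d = ln(n₀/n) / k
d = ln(0.57/0.27) / 0.31 = ln(2.111) / 0.31 = 0.7472 / 0.31 = 2.410 km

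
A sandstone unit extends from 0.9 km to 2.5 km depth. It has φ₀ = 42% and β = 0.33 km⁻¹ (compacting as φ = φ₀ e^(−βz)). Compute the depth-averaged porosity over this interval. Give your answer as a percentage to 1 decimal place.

⟨φ⟩ = (1/(z₂−z₁)) ∫ φ₀ e^(−βz) dz = φ₀·(e^(−β·z₁) − e^(−β·z₂)) / (β·(z₂−z₁))
e^(−0.33×0.9) = 0.7430; e^(−0.33×2.5) = 0.4382
⟨φ⟩ = 0.42 × (0.7430 − 0.4382) / (0.33 × 1.6) = 0.42 × 0.5773 = 0.2425

24.2%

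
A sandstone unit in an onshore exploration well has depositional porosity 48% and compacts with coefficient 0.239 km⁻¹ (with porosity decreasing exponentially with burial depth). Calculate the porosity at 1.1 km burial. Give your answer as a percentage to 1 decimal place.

36.9%

phi = phi₀·exp(−c·d) = 0.48 × exp(−0.239 × 1.1) = 0.48 × exp(−0.2629)
  = 0.48 × 0.7688 = 0.3690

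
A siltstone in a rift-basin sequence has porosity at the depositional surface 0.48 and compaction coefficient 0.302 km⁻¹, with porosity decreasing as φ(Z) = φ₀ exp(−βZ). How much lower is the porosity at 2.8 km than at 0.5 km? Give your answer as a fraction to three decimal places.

φ(0.5) = 0.48·e^(−0.302×0.5) = 0.4127
φ(2.8) = 0.48·e^(−0.302×2.8) = 0.2061
Δφ = 0.4127 − 0.2061 = 0.2067

0.207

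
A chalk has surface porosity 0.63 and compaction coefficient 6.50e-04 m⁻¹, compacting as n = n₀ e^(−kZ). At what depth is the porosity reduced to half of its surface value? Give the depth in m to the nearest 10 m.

Working in km (1 km = 1000 m; k in km⁻¹ = k in m⁻¹ × 1000):
n/n₀ = 1/2 ⇒ exp(−k·Z) = 1/2 ⇒ Z = ln(2) / k
Z = 0.6931 / 0.65 = 1.066 km

1070 m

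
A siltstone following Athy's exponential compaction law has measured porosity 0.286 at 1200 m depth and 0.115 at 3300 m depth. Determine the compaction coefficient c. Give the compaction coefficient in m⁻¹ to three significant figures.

0.000434 m⁻¹

Working in km (1 km = 1000 m; c in km⁻¹ = c in m⁻¹ × 1000):
Athy: n(d) = n₀ e^(−cd) ⇒ n₁/n₂ = e^{c(d₂−d₁)} ⇒ c = ln(n₁/n₂)/(d₂−d₁)
c = ln(0.286/0.115) / (3.3 − 1.2) = ln(2.487) / 2.1 = 0.9111 / 2.1 = 0.4338 km⁻¹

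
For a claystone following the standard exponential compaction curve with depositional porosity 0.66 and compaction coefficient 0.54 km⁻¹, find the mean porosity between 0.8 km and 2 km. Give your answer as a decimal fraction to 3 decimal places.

0.315

⟨n⟩ = (1/(z₂−z₁)) ∫ n₀ e^(−cz) dz = n₀·(e^(−c·z₁) − e^(−c·z₂)) / (c·(z₂−z₁))
e^(−0.54×0.8) = 0.6492; e^(−0.54×2) = 0.3396
⟨n⟩ = 0.66 × (0.6492 − 0.3396) / (0.54 × 1.2) = 0.66 × 0.4778 = 0.3153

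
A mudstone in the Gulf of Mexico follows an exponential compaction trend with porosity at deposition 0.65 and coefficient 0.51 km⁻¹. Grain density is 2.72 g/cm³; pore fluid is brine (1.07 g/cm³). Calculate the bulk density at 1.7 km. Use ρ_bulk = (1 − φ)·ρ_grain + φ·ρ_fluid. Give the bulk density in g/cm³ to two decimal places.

Porosity at depth: φ = 0.65·exp(−0.51×1.7) = 0.65×0.4202 = 0.2731
Bulk density: ρ_b = (1−φ)ρ_g + φ·ρ_f = 0.7269×2.72 + 0.2731×1.07
       = 1.977 + 0.292 = 2.269 g/cm³

2.27 g/cm³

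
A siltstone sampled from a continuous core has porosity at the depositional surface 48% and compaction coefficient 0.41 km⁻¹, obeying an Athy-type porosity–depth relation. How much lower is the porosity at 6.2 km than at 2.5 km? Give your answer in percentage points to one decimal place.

13.4 percentage points

n(2.5) = 0.48·e^(−0.41×2.5) = 0.1722
n(6.2) = 0.48·e^(−0.41×6.2) = 0.0378
Δn = 0.1722 − 0.0378 = 0.1344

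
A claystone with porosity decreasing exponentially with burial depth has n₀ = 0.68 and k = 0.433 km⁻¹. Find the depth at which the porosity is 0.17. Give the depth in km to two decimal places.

Invert Athy's law: Z = ln(n₀/n) / k
Z = ln(0.68/0.17) / 0.433 = ln(4) / 0.433 = 1.3863 / 0.433 = 3.202 km

3.20 km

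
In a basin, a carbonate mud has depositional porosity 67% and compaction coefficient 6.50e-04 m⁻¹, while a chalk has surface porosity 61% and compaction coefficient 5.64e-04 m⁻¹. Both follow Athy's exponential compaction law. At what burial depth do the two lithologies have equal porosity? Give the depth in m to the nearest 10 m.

1090 m

Working in km (1 km = 1000 m; k in km⁻¹ = k in m⁻¹ × 1000):
Set φ₀ₐ e^(−kₐd) = φ₀ᵦ e^(−kᵦd) ⇒ ln(φ₀ₐ/φ₀ᵦ) = (kₐ − kᵦ)·d
d = ln(0.67/0.61) / (0.65 − 0.564) = 0.0938 / 0.086 = 1.091 km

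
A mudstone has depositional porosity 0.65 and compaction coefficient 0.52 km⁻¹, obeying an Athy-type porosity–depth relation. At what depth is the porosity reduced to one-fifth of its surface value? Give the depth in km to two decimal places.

φ/φ₀ = 1/5 ⇒ exp(−β·d) = 1/5 ⇒ d = ln(5) / β
d = 1.6094 / 0.52 = 3.095 km

3.10 km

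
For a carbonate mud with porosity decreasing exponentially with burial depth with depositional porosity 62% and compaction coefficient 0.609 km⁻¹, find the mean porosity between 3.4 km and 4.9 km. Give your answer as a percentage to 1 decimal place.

5.1%

⟨phi⟩ = (1/(z₂−z₁)) ∫ phi₀ e^(−cz) dz = phi₀·(e^(−c·z₁) − e^(−c·z₂)) / (c·(z₂−z₁))
e^(−0.609×3.4) = 0.1261; e^(−0.609×4.9) = 0.0506
⟨phi⟩ = 0.62 × (0.1261 − 0.0506) / (0.609 × 1.5) = 0.62 × 0.0827 = 0.0513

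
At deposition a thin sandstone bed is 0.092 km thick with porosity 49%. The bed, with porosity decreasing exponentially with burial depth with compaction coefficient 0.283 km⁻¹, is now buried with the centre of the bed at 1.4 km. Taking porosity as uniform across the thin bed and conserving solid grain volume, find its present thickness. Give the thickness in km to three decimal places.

Porosity at 1.4 km: phi = 0.49·exp(−0.283×1.4) = 0.3297
Solid-volume conservation: h(1−phi) = h₀(1−phi₀) ⇒ h = h₀·(1−phi₀)/(1−phi)
h = 0.092 × (1 − 0.49)/(1 − 0.3297) = 0.092 × 0.7609 = 0.0700 km

0.070 km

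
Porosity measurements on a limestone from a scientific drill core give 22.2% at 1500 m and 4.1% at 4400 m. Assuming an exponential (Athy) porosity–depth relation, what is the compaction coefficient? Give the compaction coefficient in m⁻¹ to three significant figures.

Working in km (1 km = 1000 m; β in km⁻¹ = β in m⁻¹ × 1000):
Athy: phi(z) = phi₀ e^(−βz) ⇒ phi₁/phi₂ = e^{β(z₂−z₁)} ⇒ β = ln(phi₁/phi₂)/(z₂−z₁)
β = ln(0.222/0.041) / (4.4 − 1.5) = ln(5.415) / 2.9 = 1.6891 / 2.9 = 0.5825 km⁻¹

0.000582 m⁻¹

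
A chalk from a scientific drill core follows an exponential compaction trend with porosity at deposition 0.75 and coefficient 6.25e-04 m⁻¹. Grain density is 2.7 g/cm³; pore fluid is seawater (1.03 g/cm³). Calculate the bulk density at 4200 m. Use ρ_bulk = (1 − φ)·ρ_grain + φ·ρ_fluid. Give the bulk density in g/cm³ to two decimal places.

Working in km (1 km = 1000 m; c in km⁻¹ = c in m⁻¹ × 1000):
Porosity at depth: φ = 0.75·exp(−0.625×4.2) = 0.75×0.0724 = 0.0543
Bulk density: ρ_b = (1−φ)ρ_g + φ·ρ_f = 0.9457×2.7 + 0.0543×1.03
       = 2.553 + 0.056 = 2.609 g/cm³

2.61 g/cm³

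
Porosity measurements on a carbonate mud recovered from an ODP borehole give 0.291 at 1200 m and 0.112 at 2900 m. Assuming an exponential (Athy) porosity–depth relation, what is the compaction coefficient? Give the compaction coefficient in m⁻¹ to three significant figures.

Working in km (1 km = 1000 m; β in km⁻¹ = β in m⁻¹ × 1000):
Athy: phi(z) = phi₀ e^(−βz) ⇒ phi₁/phi₂ = e^{β(z₂−z₁)} ⇒ β = ln(phi₁/phi₂)/(z₂−z₁)
β = ln(0.291/0.112) / (2.9 − 1.2) = ln(2.598) / 1.7 = 0.9548 / 1.7 = 0.5617 km⁻¹

0.000562 m⁻¹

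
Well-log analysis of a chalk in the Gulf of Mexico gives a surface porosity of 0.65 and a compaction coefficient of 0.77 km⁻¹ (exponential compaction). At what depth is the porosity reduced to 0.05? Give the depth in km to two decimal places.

3.33 km

Invert Athy's law: Z = ln(phi₀/phi) / k
Z = ln(0.65/0.05) / 0.77 = ln(13) / 0.77 = 2.5649 / 0.77 = 3.331 km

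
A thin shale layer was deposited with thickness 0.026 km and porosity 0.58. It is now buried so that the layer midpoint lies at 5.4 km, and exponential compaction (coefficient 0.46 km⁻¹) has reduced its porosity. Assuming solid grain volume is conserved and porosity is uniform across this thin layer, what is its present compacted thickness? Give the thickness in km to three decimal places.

0.011 km

Porosity at 5.4 km: phi = 0.58·exp(−0.46×5.4) = 0.0484
Solid-volume conservation: h(1−phi) = h₀(1−phi₀) ⇒ h = h₀·(1−phi₀)/(1−phi)
h = 0.026 × (1 − 0.58)/(1 − 0.0484) = 0.026 × 0.4414 = 0.0115 km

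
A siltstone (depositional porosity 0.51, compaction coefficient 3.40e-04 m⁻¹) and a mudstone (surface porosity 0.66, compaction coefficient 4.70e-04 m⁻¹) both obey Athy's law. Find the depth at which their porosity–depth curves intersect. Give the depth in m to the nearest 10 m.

1980 m

Working in km (1 km = 1000 m; c in km⁻¹ = c in m⁻¹ × 1000):
Set φ₀ₐ e^(−cₐd) = φ₀ᵦ e^(−cᵦd) ⇒ ln(φ₀ₐ/φ₀ᵦ) = (cₐ − cᵦ)·d
d = ln(0.51/0.66) / (0.34 − 0.47) = -0.2578 / -0.13 = 1.983 km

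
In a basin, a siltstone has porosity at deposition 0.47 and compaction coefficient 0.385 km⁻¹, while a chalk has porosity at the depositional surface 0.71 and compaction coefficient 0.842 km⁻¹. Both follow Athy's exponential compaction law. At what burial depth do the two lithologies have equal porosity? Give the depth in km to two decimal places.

Set n₀ₐ e^(−cₐZ) = n₀ᵦ e^(−cᵦZ) ⇒ ln(n₀ₐ/n₀ᵦ) = (cₐ − cᵦ)·Z
Z = ln(0.47/0.71) / (0.385 − 0.842) = -0.4125 / -0.457 = 0.903 km

0.90 km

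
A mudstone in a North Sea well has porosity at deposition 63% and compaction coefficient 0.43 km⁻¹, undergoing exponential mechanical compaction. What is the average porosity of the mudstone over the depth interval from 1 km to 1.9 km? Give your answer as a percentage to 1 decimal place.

⟨φ⟩ = (1/(Z₂−Z₁)) ∫ φ₀ e^(−kZ) dZ = φ₀·(e^(−k·Z₁) − e^(−k·Z₂)) / (k·(Z₂−Z₁))
e^(−0.43×1) = 0.6505; e^(−0.43×1.9) = 0.4418
⟨φ⟩ = 0.63 × (0.6505 − 0.4418) / (0.43 × 0.9) = 0.63 × 0.5394 = 0.3398

34.0%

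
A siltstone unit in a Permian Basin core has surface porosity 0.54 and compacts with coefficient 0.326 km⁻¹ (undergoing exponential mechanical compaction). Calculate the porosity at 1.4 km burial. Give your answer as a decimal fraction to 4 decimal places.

n = n₀·exp(−k·Z) = 0.54 × exp(−0.326 × 1.4) = 0.54 × exp(−0.4564)
  = 0.54 × 0.6336 = 0.3421

0.3421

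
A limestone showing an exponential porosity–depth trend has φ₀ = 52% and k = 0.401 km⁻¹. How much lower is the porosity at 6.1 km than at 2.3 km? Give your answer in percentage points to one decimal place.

φ(2.3) = 0.52·e^(−0.401×2.3) = 0.2068
φ(6.1) = 0.52·e^(−0.401×6.1) = 0.0450
Δφ = 0.2068 − 0.0450 = 0.1617

16.2 percentage points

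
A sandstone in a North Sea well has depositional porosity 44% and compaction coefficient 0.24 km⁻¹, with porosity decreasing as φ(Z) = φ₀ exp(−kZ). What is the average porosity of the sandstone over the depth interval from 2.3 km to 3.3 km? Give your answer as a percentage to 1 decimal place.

⟨φ⟩ = (1/(Z₂−Z₁)) ∫ φ₀ e^(−kZ) dZ = φ₀·(e^(−k·Z₁) − e^(−k·Z₂)) / (k·(Z₂−Z₁))
e^(−0.24×2.3) = 0.5758; e^(−0.24×3.3) = 0.4529
⟨φ⟩ = 0.44 × (0.5758 − 0.4529) / (0.24 × 1) = 0.44 × 0.5119 = 0.2252

22.5%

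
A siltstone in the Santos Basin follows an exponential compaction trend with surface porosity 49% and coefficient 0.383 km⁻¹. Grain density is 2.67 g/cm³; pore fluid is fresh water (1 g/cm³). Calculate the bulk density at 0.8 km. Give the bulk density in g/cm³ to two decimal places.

Porosity at depth: φ = 0.49·exp(−0.383×0.8) = 0.49×0.7361 = 0.3607
Bulk density: ρ_b = (1−φ)ρ_g + φ·ρ_f = 0.6393×2.67 + 0.3607×1
       = 1.707 + 0.361 = 2.068 g/cm³

2.07 g/cm³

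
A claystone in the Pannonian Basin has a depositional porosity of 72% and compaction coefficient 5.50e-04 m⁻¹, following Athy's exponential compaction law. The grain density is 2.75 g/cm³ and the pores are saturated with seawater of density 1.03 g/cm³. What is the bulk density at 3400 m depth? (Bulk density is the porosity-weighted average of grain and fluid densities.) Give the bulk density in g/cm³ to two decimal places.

Working in km (1 km = 1000 m; k in km⁻¹ = k in m⁻¹ × 1000):
Porosity at depth: n = 0.72·exp(−0.55×3.4) = 0.72×0.1541 = 0.1110
Bulk density: ρ_b = (1−n)ρ_g + n·ρ_f = 0.8890×2.75 + 0.1110×1.03
       = 2.445 + 0.114 = 2.559 g/cm³

2.56 g/cm³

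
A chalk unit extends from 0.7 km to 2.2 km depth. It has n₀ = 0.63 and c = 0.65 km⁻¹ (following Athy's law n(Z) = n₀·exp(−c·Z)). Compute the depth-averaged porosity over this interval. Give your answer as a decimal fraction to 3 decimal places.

0.255

⟨n⟩ = (1/(Z₂−Z₁)) ∫ n₀ e^(−cZ) dZ = n₀·(e^(−c·Z₁) − e^(−c·Z₂)) / (c·(Z₂−Z₁))
e^(−0.65×0.7) = 0.6344; e^(−0.65×2.2) = 0.2393
⟨n⟩ = 0.63 × (0.6344 − 0.2393) / (0.65 × 1.5) = 0.63 × 0.4053 = 0.2553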